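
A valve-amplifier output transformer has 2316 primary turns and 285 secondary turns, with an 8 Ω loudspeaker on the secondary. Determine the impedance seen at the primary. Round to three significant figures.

Z_p ≈ 528 Ω

Z_p = (N_p/N_s)² × Z_s = (2316/285)² × 8 = 528 Ω.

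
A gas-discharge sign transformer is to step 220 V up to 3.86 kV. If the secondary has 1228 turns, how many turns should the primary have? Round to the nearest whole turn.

N_p = 70 turns

N_p/N_s = V_p/V_s, so N_p = 1228 × 220/3860 = 70.0 ≈ 70 turns.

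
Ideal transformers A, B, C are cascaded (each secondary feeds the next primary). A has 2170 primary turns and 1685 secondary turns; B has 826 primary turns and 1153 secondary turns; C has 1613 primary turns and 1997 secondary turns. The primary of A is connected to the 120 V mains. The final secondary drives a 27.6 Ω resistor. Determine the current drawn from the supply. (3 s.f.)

Secondary of A: V = 120.00 × 1685/2170 = 93.180 V.
Secondary of B: V = 93.180 × 1153/826 = 130.07 V.
Secondary of C: V = 130.07 × 1997/1613 = 161.03 V.
I_load = 161.03/27.6 = 5.8345 A, so P_out = 161.03 × 5.8345 = 939.55 W.
All ideal ⇒ P_in = P_out, so I_supply = 939.55/120 = 7.83 A.

I_supply ≈ 7.83 A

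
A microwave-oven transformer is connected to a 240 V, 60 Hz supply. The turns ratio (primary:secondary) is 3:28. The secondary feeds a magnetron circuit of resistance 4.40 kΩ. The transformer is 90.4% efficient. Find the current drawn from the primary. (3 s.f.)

V_s = 240 × 28/3 = 2240.0 V.
I_s = V_s/R = 2240.0/4400 = 0.50909 A.
P_out = V_s I_s = 2240.0 × 0.50909 = 1140.4 W.
P_in = P_out/η = 1140.4/0.904 = 1261.5 W.
I_p = P_in/V_p = 1261.5/240 = 5.26 A.

I_p ≈ 5.26 A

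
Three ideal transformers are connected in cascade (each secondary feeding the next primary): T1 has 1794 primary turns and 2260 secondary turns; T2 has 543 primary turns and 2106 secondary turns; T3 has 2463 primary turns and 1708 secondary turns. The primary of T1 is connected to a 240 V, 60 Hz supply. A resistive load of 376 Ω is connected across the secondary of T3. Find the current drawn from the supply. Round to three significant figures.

I_supply ≈ 7.33 A

Secondary of T1: V = 240.00 × 2260/1794 = 302.34 V.
Secondary of T2: V = 302.34 × 2106/543 = 1172.6 V.
Secondary of T3: V = 1172.6 × 1708/2463 = 813.17 V.
I_load = 813.17/376 = 2.1627 A, so P_out = 813.17 × 2.1627 = 1758.6 W.
All ideal ⇒ P_in = P_out, so I_supply = 1758.6/240 = 7.33 A.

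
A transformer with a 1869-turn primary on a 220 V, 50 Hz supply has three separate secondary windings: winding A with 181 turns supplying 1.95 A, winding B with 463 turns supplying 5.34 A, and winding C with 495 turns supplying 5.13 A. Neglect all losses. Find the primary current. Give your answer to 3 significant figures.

I_p ≈ 2.87 A

V_A = 220 × 181/1869 = 21.306 V; V_B = 220 × 463/1869 = 54.500 V; V_C = 220 × 495/1869 = 58.266 V.
P_out = V_A I_A + V_B I_B + V_C I_C = 21.306×1.95 + 54.500×5.34 + 58.266×5.13 = 41.546 + 291.03 + 298.91 = 631.48 W.
Ideal ⇒ P_in = P_out, so I_p = P_out/V_p = 631.48/220 = 2.87 A.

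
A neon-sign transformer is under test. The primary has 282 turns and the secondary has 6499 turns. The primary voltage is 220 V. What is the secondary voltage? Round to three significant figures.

V_s/V_p = N_s/N_p, so V_s = 220 × 6499/282 = 5070 V.

V_s ≈ 5070 V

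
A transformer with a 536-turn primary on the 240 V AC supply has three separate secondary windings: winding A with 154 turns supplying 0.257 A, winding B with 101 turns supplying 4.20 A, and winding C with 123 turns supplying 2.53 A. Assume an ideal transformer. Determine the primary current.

V_A = 240 × 154/536 = 68.955 V; V_B = 240 × 101/536 = 45.224 V; V_C = 240 × 123/536 = 55.075 V.
P_out = V_A I_A + V_B I_B + V_C I_C = 68.955×0.257 + 45.224×4.20 + 55.075×2.53 = 17.721 + 189.94 + 139.34 = 347.00 W.
Ideal ⇒ P_in = P_out, so I_p = P_out/V_p = 347.00/240 = 1.45 A.

I_p ≈ 1.45 A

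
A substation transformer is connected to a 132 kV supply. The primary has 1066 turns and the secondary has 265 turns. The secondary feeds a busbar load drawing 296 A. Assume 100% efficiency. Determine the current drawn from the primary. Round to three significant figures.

I_p ≈ 73.6 A

For an ideal transformer I_p N_p = I_s N_s, so I_p = 296 × 265/1066 = 73.6 A.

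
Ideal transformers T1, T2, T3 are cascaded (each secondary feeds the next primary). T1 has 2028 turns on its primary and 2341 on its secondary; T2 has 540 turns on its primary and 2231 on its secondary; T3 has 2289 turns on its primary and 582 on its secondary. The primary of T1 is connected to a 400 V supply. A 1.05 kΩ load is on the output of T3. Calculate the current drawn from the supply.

After T1: V = 400.00 × 2341/2028 = 461.74 V.
After T2: V = 461.74 × 2231/540 = 1907.7 V.
After T3: V = 1907.7 × 582/2289 = 485.04 V.
I_load = 485.04/1050 = 0.46194 A, so P_out = 485.04 × 0.46194 = 224.06 W.
All ideal ⇒ P_in = P_out, so I_supply = 224.06/400 = 0.560 A.

I_supply ≈ 0.560 A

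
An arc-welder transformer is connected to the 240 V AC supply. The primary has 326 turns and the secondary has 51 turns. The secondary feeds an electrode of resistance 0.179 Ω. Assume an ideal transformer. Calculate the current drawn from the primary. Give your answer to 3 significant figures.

V_s = V_p × N_s/N_p = 240 × 51/326 = 37.546 V.
I_s = V_s/R = 37.546/0.179 = 209.75 A.
For an ideal transformer I_p N_p = I_s N_s, so I_p = 209.75 × 51/326 = 32.8 A.

I_p ≈ 32.8 A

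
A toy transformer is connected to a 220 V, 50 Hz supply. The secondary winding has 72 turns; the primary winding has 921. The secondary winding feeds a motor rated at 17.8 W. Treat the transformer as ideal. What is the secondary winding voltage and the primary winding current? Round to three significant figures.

V_s ≈ 17.2 V, I_p ≈ 0.0809 A

V_s = V_p × N_s/N_p = 220 × 72/921 = 17.199 V.
I_s = P/V_s = 17.8/17.199 = 1.0350 A.
I_p = I_s × N_s/N_p = 1.0350 × 72/921 = 0.0809 A.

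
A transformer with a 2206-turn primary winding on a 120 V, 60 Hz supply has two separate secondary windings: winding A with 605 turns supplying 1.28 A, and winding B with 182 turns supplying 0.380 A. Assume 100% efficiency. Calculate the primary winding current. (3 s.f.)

V_A = 120 × 605/2206 = 32.910 V; V_B = 120 × 182/2206 = 9.9003 V.
P_out = V_A I_A + V_B I_B = 32.910×1.28 + 9.9003×0.380 = 42.125 + 3.7621 = 45.887 W.
Ideal ⇒ P_in = P_out, so I_p = P_out/V_p = 45.887/120 = 0.382 A.

I_p ≈ 0.382 A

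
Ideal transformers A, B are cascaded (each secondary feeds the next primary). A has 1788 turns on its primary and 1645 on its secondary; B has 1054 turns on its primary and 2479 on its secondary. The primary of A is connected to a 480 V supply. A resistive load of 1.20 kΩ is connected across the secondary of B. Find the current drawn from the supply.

Secondary of A: V = 480.00 × 1645/1788 = 441.61 V.
Secondary of B: V = 441.61 × 2479/1054 = 1038.7 V.
I_load = 1038.7/1200 = 0.86555 A, so P_out = 1038.7 × 0.86555 = 899.02 W.
All ideal ⇒ P_in = P_out, so I_supply = 899.02/480 = 1.87 A.

I_supply ≈ 1.87 A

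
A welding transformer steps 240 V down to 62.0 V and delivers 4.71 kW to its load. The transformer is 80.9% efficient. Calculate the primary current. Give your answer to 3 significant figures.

P_in = P_out/η = 4710/0.809 = 5822.0 W.
I_p = P_in/V_p = 5822.0/240 = 24.3 A.

I_p ≈ 24.3 A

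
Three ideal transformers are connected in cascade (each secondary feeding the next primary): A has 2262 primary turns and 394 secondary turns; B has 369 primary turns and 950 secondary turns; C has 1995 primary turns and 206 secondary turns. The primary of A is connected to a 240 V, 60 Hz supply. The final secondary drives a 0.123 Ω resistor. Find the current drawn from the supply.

I_supply ≈ 4.18 A

Secondary of A: V = 240.00 × 394/2262 = 41.804 V.
Secondary of B: V = 41.804 × 950/369 = 107.62 V.
Secondary of C: V = 107.62 × 206/1995 = 11.113 V.
I_load = 11.113/0.123 = 90.351 A, so P_out = 11.113 × 90.351 = 1004.1 W.
All ideal ⇒ P_in = P_out, so I_supply = 1004.1/240 = 4.18 A.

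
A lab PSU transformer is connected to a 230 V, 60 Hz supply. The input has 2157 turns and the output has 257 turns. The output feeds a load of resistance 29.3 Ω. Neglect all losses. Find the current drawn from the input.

I_in ≈ 0.111 A

V_out = V_in × N_out/N_in = 230 × 257/2157 = 27.404 V.
I_out = V_out/R = 27.404/29.3 = 0.93528 A.
For an ideal transformer I_in N_in = I_out N_out, so I_in = 0.93528 × 257/2157 = 0.111 A.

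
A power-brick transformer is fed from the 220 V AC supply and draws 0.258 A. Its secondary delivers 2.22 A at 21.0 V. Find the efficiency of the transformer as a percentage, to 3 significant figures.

P_in = 220 × 0.258 = 56.7600 W.
P_out = 21.0 × 2.22 = 46.6200 W.
η = P_out/P_in = 46.6200/56.7600 = 0.821.

η ≈ 82.1%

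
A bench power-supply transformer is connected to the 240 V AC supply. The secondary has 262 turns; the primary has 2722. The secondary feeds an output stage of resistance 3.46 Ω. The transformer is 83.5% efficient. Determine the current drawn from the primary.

I_p ≈ 0.770 A

V_s = 240 × 262/2722 = 23.101 V.
I_s = V_s/R = 23.101/3.46 = 6.6765 A.
P_out = V_s I_s = 23.101 × 6.6765 = 154.23 W.
P_in = P_out/η = 154.23/0.835 = 184.71 W.
I_p = P_in/V_p = 184.71/240 = 0.770 A.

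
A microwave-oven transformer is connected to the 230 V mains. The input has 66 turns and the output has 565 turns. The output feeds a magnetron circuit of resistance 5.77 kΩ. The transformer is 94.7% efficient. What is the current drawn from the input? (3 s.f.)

I_in ≈ 3.08 A

V_out = 230 × 565/66 = 1968.9 V.
I_out = V_out/R = 1968.9/5770 = 0.34124 A.
P_out = V_out I_out = 1968.9 × 0.34124 = 671.88 W.
P_in = P_out/η = 671.88/0.947 = 709.48 W.
I_in = P_in/V_in = 709.48/230 = 3.08 A.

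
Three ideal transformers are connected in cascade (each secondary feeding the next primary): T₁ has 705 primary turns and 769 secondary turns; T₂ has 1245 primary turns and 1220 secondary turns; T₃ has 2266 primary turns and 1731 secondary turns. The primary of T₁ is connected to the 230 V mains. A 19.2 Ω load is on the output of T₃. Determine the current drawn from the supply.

I_supply ≈ 7.99 A

After T₁: V = 230.00 × 769/705 = 250.88 V.
After T₂: V = 250.88 × 1220/1245 = 245.84 V.
After T₃: V = 245.84 × 1731/2266 = 187.80 V.
I_load = 187.80/19.2 = 9.7812 A, so P_out = 187.80 × 9.7812 = 1836.9 W.
All ideal ⇒ P_in = P_out, so I_supply = 1836.9/230 = 7.99 A.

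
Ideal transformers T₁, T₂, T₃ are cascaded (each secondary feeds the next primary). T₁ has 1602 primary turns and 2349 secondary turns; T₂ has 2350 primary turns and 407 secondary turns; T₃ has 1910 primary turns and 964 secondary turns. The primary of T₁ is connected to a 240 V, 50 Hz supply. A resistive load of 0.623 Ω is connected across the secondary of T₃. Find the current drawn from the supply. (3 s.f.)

I_supply ≈ 6.33 A

Secondary of T₁: V = 240.00 × 2349/1602 = 351.91 V.
Secondary of T₂: V = 351.91 × 407/2350 = 60.948 V.
Secondary of T₃: V = 60.948 × 964/1910 = 30.761 V.
I_load = 30.761/0.623 = 49.376 A, so P_out = 30.761 × 49.376 = 1518.9 W.
All ideal ⇒ P_in = P_out, so I_supply = 1518.9/240 = 6.33 A.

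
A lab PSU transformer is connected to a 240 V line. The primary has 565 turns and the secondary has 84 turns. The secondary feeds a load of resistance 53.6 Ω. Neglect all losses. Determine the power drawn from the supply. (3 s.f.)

P ≈ 23.8 W

V_s = V_p × N_s/N_p = 240 × 84/565 = 35.681 V.
I_s = V_s/R = 35.681/53.6 = 0.66570 A.
I_p = I_s × N_s/N_p = 0.66570 × 84/565 = 0.098971 A.
P = V_p I_p = 240 × 0.098971 = 23.8 W.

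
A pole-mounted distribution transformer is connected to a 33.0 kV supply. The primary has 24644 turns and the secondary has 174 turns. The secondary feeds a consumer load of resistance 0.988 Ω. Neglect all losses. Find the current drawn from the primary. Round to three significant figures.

V_s = V_p × N_s/N_p = 33000 × 174/24644 = 233.00 V.
I_s = V_s/R = 233.00/0.988 = 235.83 A.
For an ideal transformer I_p N_p = I_s N_s, so I_p = 235.83 × 174/24644 = 1.67 A.

I_p ≈ 1.67 A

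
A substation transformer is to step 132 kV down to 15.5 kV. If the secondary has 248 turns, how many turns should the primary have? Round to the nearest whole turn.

N_p/N_s = V_p/V_s, so N_p = 248 × 132000/15500 = 2112.0 ≈ 2112 turns.

N_p = 2112 turns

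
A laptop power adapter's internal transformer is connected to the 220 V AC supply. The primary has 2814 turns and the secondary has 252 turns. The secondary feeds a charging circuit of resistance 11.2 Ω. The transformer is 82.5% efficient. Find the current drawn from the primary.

I_p ≈ 0.191 A

V_s = 220 × 252/2814 = 19.701 V.
I_s = V_s/R = 19.701/11.2 = 1.7591 A.
P_out = V_s I_s = 19.701 × 1.7591 = 34.656 W.
P_in = P_out/η = 34.656/0.825 = 42.007 W.
I_p = P_in/V_p = 42.007/220 = 0.191 A.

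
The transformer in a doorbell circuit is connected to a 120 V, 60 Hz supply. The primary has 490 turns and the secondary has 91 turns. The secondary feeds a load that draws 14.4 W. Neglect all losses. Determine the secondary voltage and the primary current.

V_s ≈ 22.3 V, I_p ≈ 0.120 A

V_s = V_p × N_s/N_p = 120 × 91/490 = 22.286 V.
I_s = P/V_s = 14.4/22.286 = 0.64615 A.
I_p = I_s × N_s/N_p = 0.64615 × 91/490 = 0.120 A.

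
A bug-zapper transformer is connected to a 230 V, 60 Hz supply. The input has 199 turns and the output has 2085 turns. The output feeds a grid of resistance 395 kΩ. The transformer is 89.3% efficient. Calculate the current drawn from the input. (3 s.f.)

V_out = 230 × 2085/199 = 2409.8 V.
I_out = V_out/R = 2409.8/395000 = 0.0061008 A.
P_out = V_out I_out = 2409.8 × 0.0061008 = 14.702 W.
P_in = P_out/η = 14.702/0.893 = 16.463 W.
I_in = P_in/V_in = 16.463/230 = 0.0716 A.

I_in ≈ 0.0716 A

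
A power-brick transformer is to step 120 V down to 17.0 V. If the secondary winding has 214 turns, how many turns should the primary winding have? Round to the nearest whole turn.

N_p/N_s = V_p/V_s, so N_p = 214 × 120/17.0 = 1510.6 ≈ 1511 turns.

N_p = 1511 turns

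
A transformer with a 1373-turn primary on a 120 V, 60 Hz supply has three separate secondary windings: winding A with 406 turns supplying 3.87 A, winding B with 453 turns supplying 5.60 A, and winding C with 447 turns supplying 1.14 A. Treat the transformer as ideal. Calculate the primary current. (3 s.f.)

I_p ≈ 3.36 A

V_A = 120 × 406/1373 = 35.484 V; V_B = 120 × 453/1373 = 39.592 V; V_C = 120 × 447/1373 = 39.068 V.
P_out = V_A I_A + V_B I_B + V_C I_C = 35.484×3.87 + 39.592×5.60 + 39.068×1.14 = 137.32 + 221.72 + 44.537 = 403.58 W.
Ideal ⇒ P_in = P_out, so I_p = P_out/V_p = 403.58/120 = 3.36 A.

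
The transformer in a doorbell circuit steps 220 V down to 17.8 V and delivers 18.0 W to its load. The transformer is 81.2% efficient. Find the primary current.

P_in = P_out/η = 18.0/0.812 = 22.167 W.
I_p = P_in/V_p = 22.167/220 = 0.101 A.

I_p ≈ 0.101 A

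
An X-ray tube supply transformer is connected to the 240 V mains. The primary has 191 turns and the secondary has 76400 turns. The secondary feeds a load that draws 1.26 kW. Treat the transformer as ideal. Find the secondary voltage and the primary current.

V_s = V_p × N_s/N_p = 240 × 76400/191 = 96000 V.
I_s = P/V_s = 1260/96000 = 0.013125 A.
I_p = I_s × N_s/N_p = 0.013125 × 76400/191 = 5.25 A.

V_s ≈ 96000 V, I_p ≈ 5.25 A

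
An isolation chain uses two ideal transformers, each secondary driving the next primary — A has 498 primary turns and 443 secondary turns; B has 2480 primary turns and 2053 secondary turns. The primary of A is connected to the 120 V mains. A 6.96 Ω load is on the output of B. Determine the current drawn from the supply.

I_supply ≈ 9.35 A

After A: V = 120.00 × 443/498 = 106.75 V.
After B: V = 106.75 × 2053/2480 = 88.368 V.
I_load = 88.368/6.96 = 12.696 A, so P_out = 88.368 × 12.696 = 1122.0 W.
All ideal ⇒ P_in = P_out, so I_supply = 1122.0/120 = 9.35 A.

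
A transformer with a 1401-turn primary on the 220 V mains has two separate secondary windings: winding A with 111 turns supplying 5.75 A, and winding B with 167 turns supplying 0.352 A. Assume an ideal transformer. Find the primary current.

V_A = 220 × 111/1401 = 17.430 V; V_B = 220 × 167/1401 = 26.224 V.
P_out = V_A I_A + V_B I_B = 17.430×5.75 + 26.224×0.352 = 100.22 + 9.2309 = 109.46 W.
Ideal ⇒ P_in = P_out, so I_p = P_out/V_p = 109.46/220 = 0.498 A.

I_p ≈ 0.498 A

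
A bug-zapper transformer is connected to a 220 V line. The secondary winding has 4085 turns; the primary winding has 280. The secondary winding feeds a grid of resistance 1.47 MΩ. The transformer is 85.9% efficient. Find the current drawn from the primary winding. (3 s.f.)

V_s = 220 × 4085/280 = 3209.6 V.
I_s = V_s/R = 3209.6/(1.47×10^6) = 0.0021834 A.
P_out = V_s I_s = 3209.6 × 0.0021834 = 7.0080 W.
P_in = P_out/η = 7.0080/0.859 = 8.1584 W.
I_p = P_in/V_p = 8.1584/220 = 0.0371 A.

I_p ≈ 0.0371 A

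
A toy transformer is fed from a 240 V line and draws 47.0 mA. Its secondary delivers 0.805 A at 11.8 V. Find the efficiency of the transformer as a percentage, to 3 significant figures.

η ≈ 84.2%

P_in = 240 × 0.0470 = 11.2800 W.
P_out = 11.8 × 0.805 = 9.49900 W.
η = P_out/P_in = 9.49900/11.2800 = 0.842.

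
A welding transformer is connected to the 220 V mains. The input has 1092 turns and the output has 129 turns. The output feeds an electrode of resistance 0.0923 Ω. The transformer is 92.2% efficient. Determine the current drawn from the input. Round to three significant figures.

V_out = 220 × 129/1092 = 25.989 V.
I_out = V_out/R = 25.989/0.0923 = 281.57 A.
P_out = V_out I_out = 25.989 × 281.57 = 7317.8 W.
P_in = P_out/η = 7317.8/0.922 = 7936.8 W.
I_in = P_in/V_in = 7936.8/220 = 36.1 A.

I_in ≈ 36.1 A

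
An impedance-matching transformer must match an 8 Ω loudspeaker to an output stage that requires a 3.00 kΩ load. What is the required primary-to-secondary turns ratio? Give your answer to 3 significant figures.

N_p/N_s ≈ 19.4

Z_p/Z_s = (N_p/N_s)², so N_p/N_s = √(3000/8) = √375 = 19.4.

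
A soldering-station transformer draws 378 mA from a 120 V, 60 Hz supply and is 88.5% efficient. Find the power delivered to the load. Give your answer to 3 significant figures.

P_out ≈ 40.1 W

P_in = V_p I_p = 120 × 0.378 = 45.360 W.
P_out = η P_in = 0.885 × 45.360 = 40.1 W.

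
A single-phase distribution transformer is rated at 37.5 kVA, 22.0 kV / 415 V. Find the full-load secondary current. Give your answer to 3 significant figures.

I_s = S/V_s = 37500/415 = 90.4 A.

I_s ≈ 90.4 A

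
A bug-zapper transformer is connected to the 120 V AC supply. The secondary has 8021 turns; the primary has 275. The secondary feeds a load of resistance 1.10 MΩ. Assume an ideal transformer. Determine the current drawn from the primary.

I_p ≈ 0.0928 A

V_s = V_p × N_s/N_p = 120 × 8021/275 = 3500.1 V.
I_s = V_s/R = 3500.1/(1.10×10^6) = 0.0031819 A.
For an ideal transformer I_p N_p = I_s N_s, so I_p = 0.0031819 × 8021/275 = 0.0928 A.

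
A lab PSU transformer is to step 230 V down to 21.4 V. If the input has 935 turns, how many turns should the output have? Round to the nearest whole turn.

N_out/N_in = V_out/V_in, so N_out = 935 × 21.4/230 = 87.0 ≈ 87 turns.

N_out = 87 turns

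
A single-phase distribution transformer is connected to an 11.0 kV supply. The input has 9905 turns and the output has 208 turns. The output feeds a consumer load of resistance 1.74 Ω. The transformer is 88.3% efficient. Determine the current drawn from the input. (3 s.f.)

V_out = 11000 × 208/9905 = 230.99 V.
I_out = V_out/R = 230.99/1.74 = 132.76 A.
P_out = V_out I_out = 230.99 × 132.76 = 30666 W.
P_in = P_out/η = 30666/0.883 = 34729 W.
I_in = P_in/V_in = 34729/11000 = 3.16 A.

I_in ≈ 3.16 A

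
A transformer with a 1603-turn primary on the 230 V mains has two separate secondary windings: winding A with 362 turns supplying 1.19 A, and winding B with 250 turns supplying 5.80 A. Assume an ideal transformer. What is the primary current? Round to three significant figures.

V_A = 230 × 362/1603 = 51.940 V; V_B = 230 × 250/1603 = 35.870 V.
P_out = V_A I_A + V_B I_B = 51.940×1.19 + 35.870×5.80 = 61.809 + 208.05 = 269.86 W.
Ideal ⇒ P_in = P_out, so I_p = P_out/V_p = 269.86/230 = 1.17 A.

I_p ≈ 1.17 A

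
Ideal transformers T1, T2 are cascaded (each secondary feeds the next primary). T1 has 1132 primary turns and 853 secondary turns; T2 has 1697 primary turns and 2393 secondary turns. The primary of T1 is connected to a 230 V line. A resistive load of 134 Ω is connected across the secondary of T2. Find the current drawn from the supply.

I_supply ≈ 1.94 A

Secondary of T1: V = 230.00 × 853/1132 = 173.31 V.
Secondary of T2: V = 173.31 × 2393/1697 = 244.39 V.
I_load = 244.39/134 = 1.8238 A, so P_out = 244.39 × 1.8238 = 445.74 W.
All ideal ⇒ P_in = P_out, so I_supply = 445.74/230 = 1.94 A.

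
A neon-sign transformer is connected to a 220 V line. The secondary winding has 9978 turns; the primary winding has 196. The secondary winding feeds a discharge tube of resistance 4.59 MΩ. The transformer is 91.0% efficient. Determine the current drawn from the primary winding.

I_p ≈ 0.137 A

V_s = 220 × 9978/196 = 11200 V.
I_s = V_s/R = 11200/(4.59×10^6) = 0.0024400 A.
P_out = V_s I_s = 11200 × 0.0024400 = 27.328 W.
P_in = P_out/η = 27.328/0.910 = 30.031 W.
I_p = P_in/V_p = 30.031/220 = 0.137 A.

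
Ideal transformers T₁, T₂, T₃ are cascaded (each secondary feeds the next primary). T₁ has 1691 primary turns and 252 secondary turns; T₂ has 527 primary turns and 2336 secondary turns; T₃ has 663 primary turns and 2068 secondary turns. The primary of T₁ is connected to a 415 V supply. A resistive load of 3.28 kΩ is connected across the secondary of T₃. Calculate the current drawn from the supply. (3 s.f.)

I_supply ≈ 0.537 A

After T₁: V = 415.00 × 252/1691 = 61.845 V.
After T₂: V = 61.845 × 2336/527 = 274.14 V.
After T₃: V = 274.14 × 2068/663 = 855.08 V.
I_load = 855.08/3280 = 0.26069 A, so P_out = 855.08 × 0.26069 = 222.91 W.
All ideal ⇒ P_in = P_out, so I_supply = 222.91/415 = 0.537 A.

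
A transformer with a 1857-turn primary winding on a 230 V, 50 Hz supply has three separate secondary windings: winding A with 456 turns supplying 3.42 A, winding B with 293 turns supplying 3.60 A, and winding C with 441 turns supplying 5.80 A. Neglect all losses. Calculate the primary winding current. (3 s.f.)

V_A = 230 × 456/1857 = 56.478 V; V_B = 230 × 293/1857 = 36.290 V; V_C = 230 × 441/1857 = 54.620 V.
P_out = V_A I_A + V_B I_B + V_C I_C = 56.478×3.42 + 36.290×3.60 + 54.620×5.80 = 193.16 + 130.64 + 316.80 = 640.60 W.
Ideal ⇒ P_in = P_out, so I_p = P_out/V_p = 640.60/230 = 2.79 A.

I_p ≈ 2.79 A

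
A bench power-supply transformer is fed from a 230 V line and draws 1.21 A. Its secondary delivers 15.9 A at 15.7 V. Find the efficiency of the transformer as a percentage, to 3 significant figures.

P_in = 230 × 1.21 = 278.300 W.
P_out = 15.7 × 15.9 = 249.630 W.
η = P_out/P_in = 249.630/278.300 = 0.897.

η ≈ 89.7%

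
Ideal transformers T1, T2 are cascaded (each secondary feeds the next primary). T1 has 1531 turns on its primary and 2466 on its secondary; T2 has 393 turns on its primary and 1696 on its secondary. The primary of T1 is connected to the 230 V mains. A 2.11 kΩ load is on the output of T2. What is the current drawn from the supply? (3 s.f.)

After T1: V = 230.00 × 2466/1531 = 370.46 V.
After T2: V = 370.46 × 1696/393 = 1598.7 V.
I_load = 1598.7/2110 = 0.75770 A, so P_out = 1598.7 × 0.75770 = 1211.4 W.
All ideal ⇒ P_in = P_out, so I_supply = 1211.4/230 = 5.27 A.

I_supply ≈ 5.27 A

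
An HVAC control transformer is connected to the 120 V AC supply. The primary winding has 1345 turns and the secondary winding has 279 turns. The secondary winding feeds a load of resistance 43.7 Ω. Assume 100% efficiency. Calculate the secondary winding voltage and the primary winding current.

V_s = V_p × N_s/N_p = 120 × 279/1345 = 24.892 V.
I_s = V_s/R = 24.892/43.7 = 0.56962 A.
I_p = I_s × N_s/N_p = 0.56962 × 279/1345 = 0.118 A.

V_s ≈ 24.9 V, I_p ≈ 0.118 A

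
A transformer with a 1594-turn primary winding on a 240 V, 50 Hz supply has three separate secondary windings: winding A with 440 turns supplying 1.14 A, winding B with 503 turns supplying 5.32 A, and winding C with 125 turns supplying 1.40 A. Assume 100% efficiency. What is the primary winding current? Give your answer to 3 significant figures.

I_p ≈ 2.10 A

V_A = 240 × 440/1594 = 66.248 V; V_B = 240 × 503/1594 = 75.734 V; V_C = 240 × 125/1594 = 18.821 V.
P_out = V_A I_A + V_B I_B + V_C I_C = 66.248×1.14 + 75.734×5.32 + 18.821×1.40 = 75.523 + 402.90 + 26.349 = 504.78 W.
Ideal ⇒ P_in = P_out, so I_p = P_out/V_p = 504.78/240 = 2.10 A.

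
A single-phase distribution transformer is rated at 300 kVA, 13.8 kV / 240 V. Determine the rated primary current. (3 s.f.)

I_p ≈ 21.7 A

I_p = S/V_p = 300000/13800 = 21.7 A.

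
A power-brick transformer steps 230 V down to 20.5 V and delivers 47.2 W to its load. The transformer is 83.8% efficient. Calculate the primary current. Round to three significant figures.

I_p ≈ 0.245 A

P_in = P_out/η = 47.2/0.838 = 56.325 W.
I_p = P_in/V_p = 56.325/230 = 0.245 A.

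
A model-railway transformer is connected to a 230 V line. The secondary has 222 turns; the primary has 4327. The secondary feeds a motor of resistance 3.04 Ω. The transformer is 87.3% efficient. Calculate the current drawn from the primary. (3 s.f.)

I_p ≈ 0.228 A

V_s = 230 × 222/4327 = 11.800 V.
I_s = V_s/R = 11.800/3.04 = 3.8817 A.
P_out = V_s I_s = 11.800 × 3.8817 = 45.805 W.
P_in = P_out/η = 45.805/0.873 = 52.469 W.
I_p = P_in/V_p = 52.469/230 = 0.228 A.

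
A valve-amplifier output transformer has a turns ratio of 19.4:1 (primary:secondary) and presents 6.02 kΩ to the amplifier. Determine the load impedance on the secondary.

Z_s = Z_p/(N_p/N_s)² = 6020/19.4² = 16.0 Ω.

Z_s ≈ 16.0 Ω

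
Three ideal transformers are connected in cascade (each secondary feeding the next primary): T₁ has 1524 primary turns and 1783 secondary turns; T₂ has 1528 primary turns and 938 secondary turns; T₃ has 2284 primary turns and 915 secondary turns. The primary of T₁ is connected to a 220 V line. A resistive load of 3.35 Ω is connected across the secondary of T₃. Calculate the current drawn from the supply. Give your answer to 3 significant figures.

I_supply ≈ 5.44 A

After T₁: V = 220.00 × 1783/1524 = 257.39 V.
After T₂: V = 257.39 × 938/1528 = 158.00 V.
After T₃: V = 158.00 × 915/2284 = 63.299 V.
I_load = 63.299/3.35 = 18.895 A, so P_out = 63.299 × 18.895 = 1196.0 W.
All ideal ⇒ P_in = P_out, so I_supply = 1196.0/220 = 5.44 A.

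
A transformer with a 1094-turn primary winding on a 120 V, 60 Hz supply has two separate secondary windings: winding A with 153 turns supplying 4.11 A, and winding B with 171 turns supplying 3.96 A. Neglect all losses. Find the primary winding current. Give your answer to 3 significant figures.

V_A = 120 × 153/1094 = 16.782 V; V_B = 120 × 171/1094 = 18.757 V.
P_out = V_A I_A + V_B I_B = 16.782×4.11 + 18.757×3.96 = 68.976 + 74.277 = 143.25 W.
Ideal ⇒ P_in = P_out, so I_p = P_out/V_p = 143.25/120 = 1.19 A.

I_p ≈ 1.19 A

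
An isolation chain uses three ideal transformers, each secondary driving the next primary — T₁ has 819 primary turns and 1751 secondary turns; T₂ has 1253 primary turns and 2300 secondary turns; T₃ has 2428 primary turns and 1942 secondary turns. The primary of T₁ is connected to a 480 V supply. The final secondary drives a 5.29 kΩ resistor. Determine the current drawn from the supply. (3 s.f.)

Secondary of T₁: V = 480.00 × 1751/819 = 1026.2 V.
Secondary of T₂: V = 1026.2 × 2300/1253 = 1883.7 V.
Secondary of T₃: V = 1883.7 × 1942/2428 = 1506.7 V.
I_load = 1506.7/5290 = 0.28482 A, so P_out = 1506.7 × 0.28482 = 429.13 W.
All ideal ⇒ P_in = P_out, so I_supply = 429.13/480 = 0.894 A.

I_supply ≈ 0.894 A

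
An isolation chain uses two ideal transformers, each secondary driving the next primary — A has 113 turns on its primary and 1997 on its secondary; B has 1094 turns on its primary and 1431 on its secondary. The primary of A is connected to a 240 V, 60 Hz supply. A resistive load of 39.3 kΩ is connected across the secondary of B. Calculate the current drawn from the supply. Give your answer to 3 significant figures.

I_supply ≈ 3.26 A

Secondary of A: V = 240.00 × 1997/113 = 4241.4 V.
Secondary of B: V = 4241.4 × 1431/1094 = 5548.0 V.
I_load = 5548.0/39300 = 0.14117 A, so P_out = 5548.0 × 0.14117 = 783.20 W.
All ideal ⇒ P_in = P_out, so I_supply = 783.20/240 = 3.26 A.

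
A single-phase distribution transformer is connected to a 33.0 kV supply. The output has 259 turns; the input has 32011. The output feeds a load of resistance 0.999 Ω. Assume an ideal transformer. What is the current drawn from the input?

I_in ≈ 2.16 A

V_out = V_in × N_out/N_in = 33000 × 259/32011 = 267.00 V.
I_out = V_out/R = 267.00/0.999 = 267.27 A.
For an ideal transformer I_in N_in = I_out N_out, so I_in = 267.27 × 259/32011 = 2.16 A.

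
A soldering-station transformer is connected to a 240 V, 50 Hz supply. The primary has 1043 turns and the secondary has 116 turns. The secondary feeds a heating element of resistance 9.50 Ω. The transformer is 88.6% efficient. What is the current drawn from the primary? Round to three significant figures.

I_p ≈ 0.353 A

V_s = 240 × 116/1043 = 26.692 V.
I_s = V_s/R = 26.692/9.50 = 2.8097 A.
P_out = V_s I_s = 26.692 × 2.8097 = 74.997 W.
P_in = P_out/η = 74.997/0.886 = 84.647 W.
I_p = P_in/V_p = 84.647/240 = 0.353 A.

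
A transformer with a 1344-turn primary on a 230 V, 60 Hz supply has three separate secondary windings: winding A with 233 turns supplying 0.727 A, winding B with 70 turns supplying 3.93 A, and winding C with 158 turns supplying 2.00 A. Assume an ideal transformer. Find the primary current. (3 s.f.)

I_p ≈ 0.566 A

V_A = 230 × 233/1344 = 39.874 V; V_B = 230 × 70/1344 = 11.979 V; V_C = 230 × 158/1344 = 27.039 V.
P_out = V_A I_A + V_B I_B + V_C I_C = 39.874×0.727 + 11.979×3.93 + 27.039×2.00 = 28.988 + 47.078 + 54.077 = 130.14 W.
Ideal ⇒ P_in = P_out, so I_p = P_out/V_p = 130.14/230 = 0.566 A.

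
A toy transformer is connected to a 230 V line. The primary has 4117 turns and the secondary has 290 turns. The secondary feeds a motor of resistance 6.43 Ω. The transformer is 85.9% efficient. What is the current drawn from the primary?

I_p ≈ 0.207 A

V_s = 230 × 290/4117 = 16.201 V.
I_s = V_s/R = 16.201/6.43 = 2.5196 A.
P_out = V_s I_s = 16.201 × 2.5196 = 40.821 W.
P_in = P_out/η = 40.821/0.859 = 47.521 W.
I_p = P_in/V_p = 47.521/230 = 0.207 A.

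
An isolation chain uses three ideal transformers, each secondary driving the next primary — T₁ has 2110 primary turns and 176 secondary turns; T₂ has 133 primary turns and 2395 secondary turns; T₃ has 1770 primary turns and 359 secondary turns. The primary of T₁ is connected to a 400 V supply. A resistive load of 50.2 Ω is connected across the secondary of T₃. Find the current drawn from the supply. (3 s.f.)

I_supply ≈ 0.740 A

Secondary of T₁: V = 400.00 × 176/2110 = 33.365 V.
Secondary of T₂: V = 33.365 × 2395/133 = 600.82 V.
Secondary of T₃: V = 600.82 × 359/1770 = 121.86 V.
I_load = 121.86/50.2 = 2.4275 A, so P_out = 121.86 × 2.4275 = 295.82 W.
All ideal ⇒ P_in = P_out, so I_supply = 295.82/400 = 0.740 A.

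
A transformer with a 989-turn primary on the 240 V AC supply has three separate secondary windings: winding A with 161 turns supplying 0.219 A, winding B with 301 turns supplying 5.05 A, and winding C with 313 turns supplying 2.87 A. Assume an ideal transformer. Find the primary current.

I_p ≈ 2.48 A

V_A = 240 × 161/989 = 39.070 V; V_B = 240 × 301/989 = 73.043 V; V_C = 240 × 313/989 = 75.956 V.
P_out = V_A I_A + V_B I_B + V_C I_C = 39.070×0.219 + 73.043×5.05 + 75.956×2.87 = 8.5563 + 368.87 + 217.99 = 595.42 W.
Ideal ⇒ P_in = P_out, so I_p = P_out/V_p = 595.42/240 = 2.48 A.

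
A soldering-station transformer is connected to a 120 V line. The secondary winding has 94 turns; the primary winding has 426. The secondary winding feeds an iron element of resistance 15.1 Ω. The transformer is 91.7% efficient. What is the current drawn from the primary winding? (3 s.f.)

I_p ≈ 0.422 A

V_s = 120 × 94/426 = 26.479 V.
I_s = V_s/R = 26.479/15.1 = 1.7536 A.
P_out = V_s I_s = 26.479 × 1.7536 = 46.432 W.
P_in = P_out/η = 46.432/0.917 = 50.635 W.
I_p = P_in/V_p = 50.635/120 = 0.422 A.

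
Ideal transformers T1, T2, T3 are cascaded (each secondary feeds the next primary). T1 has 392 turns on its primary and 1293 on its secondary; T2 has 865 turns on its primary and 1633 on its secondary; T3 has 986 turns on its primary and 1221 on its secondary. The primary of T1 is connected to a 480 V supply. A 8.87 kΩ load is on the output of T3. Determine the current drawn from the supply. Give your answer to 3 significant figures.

I_supply ≈ 3.22 A

After T1: V = 480.00 × 1293/392 = 1583.3 V.
After T2: V = 1583.3 × 1633/865 = 2989.0 V.
After T3: V = 2989.0 × 1221/986 = 3701.4 V.
I_load = 3701.4/8870 = 0.41729 A, so P_out = 3701.4 × 0.41729 = 1544.5 W.
All ideal ⇒ P_in = P_out, so I_supply = 1544.5/480 = 3.22 A.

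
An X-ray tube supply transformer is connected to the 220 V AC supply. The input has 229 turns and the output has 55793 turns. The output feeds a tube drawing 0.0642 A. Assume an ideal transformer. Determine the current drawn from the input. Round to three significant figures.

For an ideal transformer I_in N_in = I_out N_out, so I_in = 0.0642 × 55793/229 = 15.6 A.

I_in ≈ 15.6 A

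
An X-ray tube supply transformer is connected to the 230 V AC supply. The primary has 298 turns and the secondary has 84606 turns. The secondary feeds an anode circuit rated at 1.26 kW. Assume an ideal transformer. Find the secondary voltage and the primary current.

V_s = V_p × N_s/N_p = 230 × 84606/298 = 65300 V.
I_s = P/V_s = 1260/65300 = 0.019296 A.
I_p = I_s × N_s/N_p = 0.019296 × 84606/298 = 5.48 A.

V_s ≈ 65300 V, I_p ≈ 5.48 A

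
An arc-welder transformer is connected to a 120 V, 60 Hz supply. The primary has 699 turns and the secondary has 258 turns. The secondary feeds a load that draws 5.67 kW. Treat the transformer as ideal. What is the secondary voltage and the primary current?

V_s = V_p × N_s/N_p = 120 × 258/699 = 44.292 V.
I_s = P/V_s = 5670/44.292 = 128.01 A.
I_p = I_s × N_s/N_p = 128.01 × 258/699 = 47.2 A.

V_s ≈ 44.3 V, I_p ≈ 47.2 A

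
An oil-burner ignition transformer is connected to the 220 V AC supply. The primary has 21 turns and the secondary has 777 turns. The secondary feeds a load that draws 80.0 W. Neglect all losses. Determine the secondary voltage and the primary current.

V_s ≈ 8140 V, I_p ≈ 0.364 A

V_s = V_p × N_s/N_p = 220 × 777/21 = 8140.0 V.
I_s = P/V_s = 80.0/8140.0 = 0.0098280 A.
I_p = I_s × N_s/N_p = 0.0098280 × 777/21 = 0.364 A.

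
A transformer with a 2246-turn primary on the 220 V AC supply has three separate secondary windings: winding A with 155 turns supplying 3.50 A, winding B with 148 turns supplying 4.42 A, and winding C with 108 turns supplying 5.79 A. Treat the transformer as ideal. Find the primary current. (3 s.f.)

I_p ≈ 0.811 A

V_A = 220 × 155/2246 = 15.183 V; V_B = 220 × 148/2246 = 14.497 V; V_C = 220 × 108/2246 = 10.579 V.
P_out = V_A I_A + V_B I_B + V_C I_C = 15.183×3.50 + 14.497×4.42 + 10.579×5.79 = 53.139 + 64.076 + 61.251 = 178.47 W.
Ideal ⇒ P_in = P_out, so I_p = P_out/V_p = 178.47/220 = 0.811 A.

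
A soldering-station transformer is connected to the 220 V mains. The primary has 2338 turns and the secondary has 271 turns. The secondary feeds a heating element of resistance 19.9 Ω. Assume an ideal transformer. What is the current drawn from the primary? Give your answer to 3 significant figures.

V_s = V_p × N_s/N_p = 220 × 271/2338 = 25.500 V.
I_s = V_s/R = 25.500/19.9 = 1.2814 A.
For an ideal transformer I_p N_p = I_s N_s, so I_p = 1.2814 × 271/2338 = 0.149 A.

I_p ≈ 0.149 A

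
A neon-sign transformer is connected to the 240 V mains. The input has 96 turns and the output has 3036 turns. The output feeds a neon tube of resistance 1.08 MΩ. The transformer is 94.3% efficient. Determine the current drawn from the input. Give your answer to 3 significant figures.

V_out = 240 × 3036/96 = 7590.0 V.
I_out = V_out/R = 7590.0/(1.08×10^6) = 0.0070278 A.
P_out = V_out I_out = 7590.0 × 0.0070278 = 53.341 W.
P_in = P_out/η = 53.341/0.943 = 56.565 W.
I_in = P_in/V_in = 56.565/240 = 0.236 A.

I_in ≈ 0.236 A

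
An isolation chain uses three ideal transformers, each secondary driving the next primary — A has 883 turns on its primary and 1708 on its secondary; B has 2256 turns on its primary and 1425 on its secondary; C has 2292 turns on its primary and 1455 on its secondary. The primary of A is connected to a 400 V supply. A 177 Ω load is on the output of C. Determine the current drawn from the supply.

After A: V = 400.00 × 1708/883 = 773.73 V.
After B: V = 773.73 × 1425/2256 = 488.72 V.
After C: V = 488.72 × 1455/2292 = 310.25 V.
I_load = 310.25/177 = 1.7528 A, so P_out = 310.25 × 1.7528 = 543.81 W.
All ideal ⇒ P_in = P_out, so I_supply = 543.81/400 = 1.36 A.

I_supply ≈ 1.36 A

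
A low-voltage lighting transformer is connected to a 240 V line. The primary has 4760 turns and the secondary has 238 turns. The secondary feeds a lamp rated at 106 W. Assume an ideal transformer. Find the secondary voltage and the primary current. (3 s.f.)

V_s = V_p × N_s/N_p = 240 × 238/4760 = 12.000 V.
I_s = P/V_s = 106/12.000 = 8.8333 A.
I_p = I_s × N_s/N_p = 8.8333 × 238/4760 = 0.442 A.

V_s ≈ 12.0 V, I_p ≈ 0.442 A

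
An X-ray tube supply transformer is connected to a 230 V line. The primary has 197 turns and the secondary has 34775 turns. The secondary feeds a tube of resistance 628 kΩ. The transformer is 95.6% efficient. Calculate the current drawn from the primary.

I_p ≈ 11.9 A

V_s = 230 × 34775/197 = 40600 V.
I_s = V_s/R = 40600/628000 = 0.064650 A.
P_out = V_s I_s = 40600 × 0.064650 = 2624.8 W.
P_in = P_out/η = 2624.8/0.956 = 2745.6 W.
I_p = P_in/V_p = 2745.6/230 = 11.9 A.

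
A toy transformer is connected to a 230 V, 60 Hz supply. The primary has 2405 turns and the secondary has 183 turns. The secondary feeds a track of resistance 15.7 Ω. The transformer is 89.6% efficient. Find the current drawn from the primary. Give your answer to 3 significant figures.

V_s = 230 × 183/2405 = 17.501 V.
I_s = V_s/R = 17.501/15.7 = 1.1147 A.
P_out = V_s I_s = 17.501 × 1.1147 = 19.509 W.
P_in = P_out/η = 19.509/0.896 = 21.773 W.
I_p = P_in/V_p = 21.773/230 = 0.0947 A.

I_p ≈ 0.0947 A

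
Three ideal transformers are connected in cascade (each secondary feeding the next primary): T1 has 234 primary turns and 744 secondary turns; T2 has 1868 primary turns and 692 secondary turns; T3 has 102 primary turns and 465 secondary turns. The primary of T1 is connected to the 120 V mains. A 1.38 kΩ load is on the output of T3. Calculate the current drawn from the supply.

After T1: V = 120.00 × 744/234 = 381.54 V.
After T2: V = 381.54 × 692/1868 = 141.34 V.
After T3: V = 141.34 × 465/102 = 644.35 V.
I_load = 644.35/1380 = 0.46692 A, so P_out = 644.35 × 0.46692 = 300.86 W.
All ideal ⇒ P_in = P_out, so I_supply = 300.86/120 = 2.51 A.

I_supply ≈ 2.51 A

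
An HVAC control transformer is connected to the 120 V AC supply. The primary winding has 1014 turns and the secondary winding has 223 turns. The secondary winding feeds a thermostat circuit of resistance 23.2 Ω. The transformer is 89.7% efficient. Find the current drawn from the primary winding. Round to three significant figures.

I_p ≈ 0.279 A

V_s = 120 × 223/1014 = 26.391 V.
I_s = V_s/R = 26.391/23.2 = 1.1375 A.
P_out = V_s I_s = 26.391 × 1.1375 = 30.020 W.
P_in = P_out/η = 30.020/0.897 = 33.467 W.
I_p = P_in/V_p = 33.467/120 = 0.279 A.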